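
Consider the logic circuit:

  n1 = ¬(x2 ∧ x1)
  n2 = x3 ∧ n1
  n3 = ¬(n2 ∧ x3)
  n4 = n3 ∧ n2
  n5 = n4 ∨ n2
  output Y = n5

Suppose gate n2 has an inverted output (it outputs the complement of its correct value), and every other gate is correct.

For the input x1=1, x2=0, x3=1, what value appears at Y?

0

Propagate with n2 forced: n1=1, n2=0 [inverted output], n3=1, n4=0, n5=0.
So Y = 0. (Without the fault it would be 1.)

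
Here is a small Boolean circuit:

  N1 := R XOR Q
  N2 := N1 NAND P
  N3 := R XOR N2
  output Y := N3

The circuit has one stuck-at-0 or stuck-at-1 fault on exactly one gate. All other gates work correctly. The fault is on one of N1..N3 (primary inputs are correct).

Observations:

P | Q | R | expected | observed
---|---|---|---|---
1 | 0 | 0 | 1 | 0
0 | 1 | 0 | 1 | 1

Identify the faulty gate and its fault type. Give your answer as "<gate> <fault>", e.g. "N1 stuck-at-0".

Fault-free values for test 1 (P=1, Q=0, R=0): N1=0, N2=1, N3=1, giving Y=1. Observed 0.
Test 1: faults giving observed 0 are {N1 stuck-at-1, N2 stuck-at-0, N3 stuck-at-0}.
Test 2 (P=0, Q=1, R=0): fault-free N1=1, N2=1, N3=1 → 1; observed 1. Eliminates N2 stuck-at-0, N3 stuck-at-0.
Only N1 stuck-at-1 is consistent with every test.

N1 stuck-at-1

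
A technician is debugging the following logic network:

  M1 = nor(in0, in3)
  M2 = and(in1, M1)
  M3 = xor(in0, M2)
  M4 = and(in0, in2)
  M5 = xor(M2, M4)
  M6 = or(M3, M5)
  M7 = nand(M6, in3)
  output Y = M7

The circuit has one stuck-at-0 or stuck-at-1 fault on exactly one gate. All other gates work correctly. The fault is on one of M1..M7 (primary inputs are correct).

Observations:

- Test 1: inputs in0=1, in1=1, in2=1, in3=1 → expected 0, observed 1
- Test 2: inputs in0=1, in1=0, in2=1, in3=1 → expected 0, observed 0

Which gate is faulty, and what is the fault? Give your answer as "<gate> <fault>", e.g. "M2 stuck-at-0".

Fault-free values for test 1 (in0=1, in1=1, in2=1, in3=1): M1=0, M2=0, M3=1, M4=1, M5=1, M6=1, M7=0, giving Y=0. Observed 1.
Test 1: faults giving observed 1 are {M1 stuck-at-1, M2 stuck-at-1, M6 stuck-at-0, M7 stuck-at-1}.
Test 2 (in0=1, in1=0, in2=1, in3=1): fault-free M1=0, M2=0, M3=1, M4=1, M5=1, M6=1, M7=0 → 0; observed 0. Eliminates M2 stuck-at-1, M6 stuck-at-0, M7 stuck-at-1.
Only M1 stuck-at-1 is consistent with every test.

M1 stuck-at-1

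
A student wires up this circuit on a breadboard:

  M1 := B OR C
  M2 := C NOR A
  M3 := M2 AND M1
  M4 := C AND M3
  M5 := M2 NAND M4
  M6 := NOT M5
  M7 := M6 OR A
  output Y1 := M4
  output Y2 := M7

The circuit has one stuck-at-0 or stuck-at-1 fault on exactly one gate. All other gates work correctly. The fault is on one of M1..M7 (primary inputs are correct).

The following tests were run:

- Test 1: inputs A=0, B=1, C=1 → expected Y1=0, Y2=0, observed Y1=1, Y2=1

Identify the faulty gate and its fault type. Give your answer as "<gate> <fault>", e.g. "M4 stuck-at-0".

M2 stuck-at-1

Fault-free values for test 1 (A=0, B=1, C=1): M1=1, M2=0, M3=0, M4=0, M5=1, M6=0, M7=0, giving Y1=0, Y2=0. Observed Y1=1, Y2=1.
Test 1: faults giving observed Y1=1, Y2=1 are {M2 stuck-at-1}.
Only M2 stuck-at-1 is consistent with every test.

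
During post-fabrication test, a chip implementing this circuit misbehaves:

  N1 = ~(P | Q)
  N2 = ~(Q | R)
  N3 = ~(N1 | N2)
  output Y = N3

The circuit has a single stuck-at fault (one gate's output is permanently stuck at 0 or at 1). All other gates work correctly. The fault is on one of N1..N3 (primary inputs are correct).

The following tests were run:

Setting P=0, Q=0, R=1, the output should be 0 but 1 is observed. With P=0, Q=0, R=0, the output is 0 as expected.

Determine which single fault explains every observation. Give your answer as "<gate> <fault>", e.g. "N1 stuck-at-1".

Fault-free values for test 1 (P=0, Q=0, R=1): N1=1, N2=0, N3=0, giving Y=0. Observed 1.
Test 1: faults giving observed 1 are {N1 stuck-at-0, N3 stuck-at-1}.
Test 2 (P=0, Q=0, R=0): fault-free N1=1, N2=1, N3=0 → 0; observed 0. Eliminates N3 stuck-at-1.
Only N1 stuck-at-0 is consistent with every test.

N1 stuck-at-0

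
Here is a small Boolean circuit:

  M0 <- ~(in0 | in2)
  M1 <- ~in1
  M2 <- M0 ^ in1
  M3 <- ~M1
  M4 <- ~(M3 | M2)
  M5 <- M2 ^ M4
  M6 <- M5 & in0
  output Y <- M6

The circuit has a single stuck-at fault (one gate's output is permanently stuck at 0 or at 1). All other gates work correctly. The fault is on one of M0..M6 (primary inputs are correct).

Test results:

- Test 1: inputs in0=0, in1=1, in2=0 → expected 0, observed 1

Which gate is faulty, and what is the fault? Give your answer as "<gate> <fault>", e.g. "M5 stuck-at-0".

Fault-free values for test 1 (in0=0, in1=1, in2=0): M0=1, M1=0, M2=0, M3=1, M4=0, M5=0, M6=0, giving Y=0. Observed 1.
Test 1: faults giving observed 1 are {M6 stuck-at-1}.
Only M6 stuck-at-1 is consistent with every test.

M6 stuck-at-1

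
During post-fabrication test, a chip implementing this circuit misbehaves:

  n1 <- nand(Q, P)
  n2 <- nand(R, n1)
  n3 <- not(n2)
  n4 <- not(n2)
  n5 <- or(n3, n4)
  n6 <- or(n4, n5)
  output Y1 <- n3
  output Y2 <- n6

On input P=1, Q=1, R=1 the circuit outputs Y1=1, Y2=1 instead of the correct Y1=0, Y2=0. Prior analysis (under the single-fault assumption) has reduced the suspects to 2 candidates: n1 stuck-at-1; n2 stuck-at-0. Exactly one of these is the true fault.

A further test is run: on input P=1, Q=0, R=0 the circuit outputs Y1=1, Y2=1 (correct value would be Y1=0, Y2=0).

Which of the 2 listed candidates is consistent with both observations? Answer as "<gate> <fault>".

Evaluate each candidate on input P=1, Q=0, R=0:
  n1 stuck-at-1: n1=1 [stuck-at-1], n2=1, n3=0, n4=0, n5=0, n6=0 → Y1=0, Y2=0 — eliminated
  n2 stuck-at-0: n1=1, n2=0 [stuck-at-0], n3=1, n4=1, n5=1, n6=1 → Y1=1, Y2=1 — matches
Only n2 stuck-at-0 reproduces the observed Y1=1, Y2=1.

n2 stuck-at-0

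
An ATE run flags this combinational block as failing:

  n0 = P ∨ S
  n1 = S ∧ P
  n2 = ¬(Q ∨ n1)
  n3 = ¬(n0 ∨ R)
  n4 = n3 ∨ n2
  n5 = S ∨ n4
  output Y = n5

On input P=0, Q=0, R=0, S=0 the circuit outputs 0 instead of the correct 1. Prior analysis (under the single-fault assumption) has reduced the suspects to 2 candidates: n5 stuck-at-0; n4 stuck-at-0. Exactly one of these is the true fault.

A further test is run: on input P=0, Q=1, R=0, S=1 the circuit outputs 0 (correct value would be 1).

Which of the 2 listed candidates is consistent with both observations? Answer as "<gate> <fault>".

n5 stuck-at-0

Evaluate each candidate on input P=0, Q=1, R=0, S=1:
  n5 stuck-at-0: n0=1, n1=0, n2=0, n3=0, n4=0, n5=0 [stuck-at-0] → 0 — matches
  n4 stuck-at-0: n0=1, n1=0, n2=0, n3=0, n4=0 [stuck-at-0], n5=1 → 1 — eliminated
Only n5 stuck-at-0 reproduces the observed 0.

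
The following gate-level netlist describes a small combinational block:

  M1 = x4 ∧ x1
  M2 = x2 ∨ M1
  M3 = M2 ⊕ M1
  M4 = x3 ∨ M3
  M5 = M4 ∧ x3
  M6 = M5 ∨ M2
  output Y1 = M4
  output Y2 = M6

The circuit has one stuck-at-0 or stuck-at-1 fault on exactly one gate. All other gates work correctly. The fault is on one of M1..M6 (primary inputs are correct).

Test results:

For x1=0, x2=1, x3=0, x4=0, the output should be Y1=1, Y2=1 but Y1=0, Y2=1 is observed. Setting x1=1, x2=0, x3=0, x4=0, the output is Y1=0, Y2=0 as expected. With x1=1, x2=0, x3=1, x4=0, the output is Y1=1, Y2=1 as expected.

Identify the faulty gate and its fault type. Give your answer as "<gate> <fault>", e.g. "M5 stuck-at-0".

M3 stuck-at-0

Fault-free values for test 1 (x1=0, x2=1, x3=0, x4=0): M1=0, M2=1, M3=1, M4=1, M5=0, M6=1, giving Y1=1, Y2=1. Observed Y1=0, Y2=1.
Test 1: faults giving observed Y1=0, Y2=1 are {M1 stuck-at-1, M3 stuck-at-0, M4 stuck-at-0}.
Test 2 (x1=1, x2=0, x3=0, x4=0): fault-free M1=0, M2=0, M3=0, M4=0, M5=0, M6=0 → Y1=0, Y2=0; observed Y1=0, Y2=0. Eliminates M1 stuck-at-1.
Test 3 (x1=1, x2=0, x3=1, x4=0): fault-free M1=0, M2=0, M3=0, M4=1, M5=1, M6=1 → Y1=1, Y2=1; observed Y1=1, Y2=1. Eliminates M4 stuck-at-0.
Only M3 stuck-at-0 is consistent with every test.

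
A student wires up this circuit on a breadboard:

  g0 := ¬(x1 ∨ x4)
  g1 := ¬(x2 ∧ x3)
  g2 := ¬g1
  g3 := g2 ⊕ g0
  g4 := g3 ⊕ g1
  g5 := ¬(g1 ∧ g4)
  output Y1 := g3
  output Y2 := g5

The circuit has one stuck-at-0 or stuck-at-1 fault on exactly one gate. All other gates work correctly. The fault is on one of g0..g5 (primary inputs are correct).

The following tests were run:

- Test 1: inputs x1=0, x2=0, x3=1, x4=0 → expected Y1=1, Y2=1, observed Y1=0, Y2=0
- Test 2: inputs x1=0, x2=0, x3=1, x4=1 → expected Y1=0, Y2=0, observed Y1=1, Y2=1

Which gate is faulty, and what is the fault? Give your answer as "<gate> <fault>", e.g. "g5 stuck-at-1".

g2 stuck-at-1

Fault-free values for test 1 (x1=0, x2=0, x3=1, x4=0): g0=1, g1=1, g2=0, g3=1, g4=0, g5=1, giving Y1=1, Y2=1. Observed Y1=0, Y2=0.
Test 1: faults giving observed Y1=0, Y2=0 are {g0 stuck-at-0, g2 stuck-at-1, g3 stuck-at-0}.
Test 2 (x1=0, x2=0, x3=1, x4=1): fault-free g0=0, g1=1, g2=0, g3=0, g4=1, g5=0 → Y1=0, Y2=0; observed Y1=1, Y2=1. Eliminates g0 stuck-at-0, g3 stuck-at-0.
Only g2 stuck-at-1 is consistent with every test.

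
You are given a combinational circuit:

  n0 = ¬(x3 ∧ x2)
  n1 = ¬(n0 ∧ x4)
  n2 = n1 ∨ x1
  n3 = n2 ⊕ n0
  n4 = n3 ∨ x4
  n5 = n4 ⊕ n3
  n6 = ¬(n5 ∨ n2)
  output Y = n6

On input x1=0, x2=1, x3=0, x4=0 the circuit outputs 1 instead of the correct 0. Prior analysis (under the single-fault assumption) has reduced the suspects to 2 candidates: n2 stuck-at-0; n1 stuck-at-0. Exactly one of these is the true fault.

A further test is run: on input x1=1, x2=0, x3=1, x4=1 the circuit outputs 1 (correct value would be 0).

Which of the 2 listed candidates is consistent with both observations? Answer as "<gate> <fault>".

Evaluate each candidate on input x1=1, x2=0, x3=1, x4=1:
  n2 stuck-at-0: n0=1, n1=0, n2=0 [stuck-at-0], n3=1, n4=1, n5=0, n6=1 → 1 — matches
  n1 stuck-at-0: n0=1, n1=0 [stuck-at-0], n2=1, n3=0, n4=1, n5=1, n6=0 → 0 — eliminated
Only n2 stuck-at-0 reproduces the observed 1.

n2 stuck-at-0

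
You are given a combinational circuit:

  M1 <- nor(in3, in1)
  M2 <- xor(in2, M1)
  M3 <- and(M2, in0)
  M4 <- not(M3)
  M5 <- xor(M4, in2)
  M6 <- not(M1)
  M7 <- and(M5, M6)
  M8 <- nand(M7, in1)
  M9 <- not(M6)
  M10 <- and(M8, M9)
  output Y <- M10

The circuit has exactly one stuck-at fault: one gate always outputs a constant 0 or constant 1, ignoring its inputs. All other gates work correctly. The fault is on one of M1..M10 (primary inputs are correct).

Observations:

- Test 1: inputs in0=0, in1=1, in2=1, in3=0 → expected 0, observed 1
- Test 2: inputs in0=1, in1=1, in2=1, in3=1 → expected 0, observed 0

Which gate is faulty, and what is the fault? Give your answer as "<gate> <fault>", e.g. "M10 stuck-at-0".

M9 stuck-at-1

Fault-free values for test 1 (in0=0, in1=1, in2=1, in3=0): M1=0, M2=1, M3=0, M4=1, M5=0, M6=1, M7=0, M8=1, M9=0, M10=0, giving Y=0. Observed 1.
Test 1: faults giving observed 1 are {M1 stuck-at-1, M6 stuck-at-0, M9 stuck-at-1, M10 stuck-at-1}.
Test 2 (in0=1, in1=1, in2=1, in3=1): fault-free M1=0, M2=1, M3=1, M4=0, M5=1, M6=1, M7=1, M8=0, M9=0, M10=0 → 0; observed 0. Eliminates M1 stuck-at-1, M6 stuck-at-0, M10 stuck-at-1.
Only M9 stuck-at-1 is consistent with every test.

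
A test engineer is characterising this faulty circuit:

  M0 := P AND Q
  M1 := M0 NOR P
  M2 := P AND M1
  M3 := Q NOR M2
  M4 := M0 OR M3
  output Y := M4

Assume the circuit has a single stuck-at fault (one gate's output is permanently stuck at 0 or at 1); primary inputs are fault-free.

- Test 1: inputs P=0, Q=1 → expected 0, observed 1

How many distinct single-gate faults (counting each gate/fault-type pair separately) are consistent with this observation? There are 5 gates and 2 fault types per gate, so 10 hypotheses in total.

3

Fault-free: M0=0, M1=1, M2=0, M3=0, M4=0 → 0. Observed 1.
  M0 stuck-at-0: output 0 ✗
  M0 stuck-at-1: output 1 ✓
  M1 stuck-at-0: output 0 ✗
  M1 stuck-at-1: output 0 ✗
  M2 stuck-at-0: output 0 ✗
  M2 stuck-at-1: output 0 ✗
  M3 stuck-at-0: output 0 ✗
  M3 stuck-at-1: output 1 ✓
  M4 stuck-at-0: output 0 ✗
  M4 stuck-at-1: output 1 ✓
Consistent faults: {M0 stuck-at-1, M3 stuck-at-1, M4 stuck-at-1} — 3 in all.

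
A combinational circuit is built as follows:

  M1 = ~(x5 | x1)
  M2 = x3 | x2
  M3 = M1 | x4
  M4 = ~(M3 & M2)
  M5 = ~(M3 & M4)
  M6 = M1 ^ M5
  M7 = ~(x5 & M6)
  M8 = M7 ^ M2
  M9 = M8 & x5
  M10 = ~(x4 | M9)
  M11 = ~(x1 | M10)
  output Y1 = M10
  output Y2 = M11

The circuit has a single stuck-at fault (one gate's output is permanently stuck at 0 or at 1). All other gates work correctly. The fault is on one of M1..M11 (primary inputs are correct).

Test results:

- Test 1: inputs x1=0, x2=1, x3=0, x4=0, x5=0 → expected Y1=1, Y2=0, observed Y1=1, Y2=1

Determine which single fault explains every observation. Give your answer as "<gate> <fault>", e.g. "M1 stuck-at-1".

M11 stuck-at-1

Fault-free values for test 1 (x1=0, x2=1, x3=0, x4=0, x5=0): M1=1, M2=1, M3=1, M4=0, M5=1, M6=0, M7=1, M8=0, M9=0, M10=1, M11=0, giving Y1=1, Y2=0. Observed Y1=1, Y2=1.
Test 1: faults giving observed Y1=1, Y2=1 are {M11 stuck-at-1}.
Only M11 stuck-at-1 is consistent with every test.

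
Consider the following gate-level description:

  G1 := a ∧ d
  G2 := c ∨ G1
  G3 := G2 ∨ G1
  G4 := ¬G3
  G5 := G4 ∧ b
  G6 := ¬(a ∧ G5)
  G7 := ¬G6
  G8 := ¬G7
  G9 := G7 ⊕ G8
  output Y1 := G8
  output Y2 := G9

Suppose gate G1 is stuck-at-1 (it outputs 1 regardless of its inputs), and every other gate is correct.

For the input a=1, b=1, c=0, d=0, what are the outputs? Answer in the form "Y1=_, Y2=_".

Propagate with G1 forced: G1=1 [stuck-at-1], G2=1, G3=1, G4=0, G5=0, G6=1, G7=0, G8=1, G9=1.
So the outputs are Y1=1, Y2=1. (Without the fault they would be Y1=0, Y2=1.)

Y1=1, Y2=1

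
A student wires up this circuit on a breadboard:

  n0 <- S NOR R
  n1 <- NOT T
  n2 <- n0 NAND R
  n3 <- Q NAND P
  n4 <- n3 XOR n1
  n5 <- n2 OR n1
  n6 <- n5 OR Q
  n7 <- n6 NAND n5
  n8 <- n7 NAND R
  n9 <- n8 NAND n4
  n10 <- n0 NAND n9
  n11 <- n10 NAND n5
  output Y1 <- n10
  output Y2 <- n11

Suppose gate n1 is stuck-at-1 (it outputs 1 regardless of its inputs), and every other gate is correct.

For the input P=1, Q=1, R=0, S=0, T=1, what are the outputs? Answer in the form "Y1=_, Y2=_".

Y1=1, Y2=0

Propagate with n1 forced: n0=1, n1=1 [stuck-at-1], n2=1, n3=0, n4=1, n5=1, n6=1, n7=0, n8=1, n9=0, n10=1, n11=0.
So the outputs are Y1=1, Y2=0. (Without the fault they would be Y1=0, Y2=1.)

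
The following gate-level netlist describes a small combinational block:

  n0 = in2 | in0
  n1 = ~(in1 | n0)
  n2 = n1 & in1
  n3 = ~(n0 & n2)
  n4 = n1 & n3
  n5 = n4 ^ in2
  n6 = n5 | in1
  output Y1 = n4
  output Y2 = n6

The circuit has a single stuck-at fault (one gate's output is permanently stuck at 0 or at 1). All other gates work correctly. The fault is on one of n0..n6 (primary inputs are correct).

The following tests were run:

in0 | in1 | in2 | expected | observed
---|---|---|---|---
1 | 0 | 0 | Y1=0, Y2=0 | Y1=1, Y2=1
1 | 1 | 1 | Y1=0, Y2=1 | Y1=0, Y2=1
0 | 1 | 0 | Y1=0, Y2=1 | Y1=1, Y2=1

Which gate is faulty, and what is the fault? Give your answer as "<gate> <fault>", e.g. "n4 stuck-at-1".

Fault-free values for test 1 (in0=1, in1=0, in2=0): n0=1, n1=0, n2=0, n3=1, n4=0, n5=0, n6=0, giving Y1=0, Y2=0. Observed Y1=1, Y2=1.
Test 1: faults giving observed Y1=1, Y2=1 are {n0 stuck-at-0, n1 stuck-at-1, n4 stuck-at-1}.
Test 2 (in0=1, in1=1, in2=1): fault-free n0=1, n1=0, n2=0, n3=1, n4=0, n5=1, n6=1 → Y1=0, Y2=1; observed Y1=0, Y2=1. Eliminates n4 stuck-at-1.
Test 3 (in0=0, in1=1, in2=0): fault-free n0=0, n1=0, n2=0, n3=1, n4=0, n5=0, n6=1 → Y1=0, Y2=1; observed Y1=1, Y2=1. Eliminates n0 stuck-at-0.
Only n1 stuck-at-1 is consistent with every test.

n1 stuck-at-1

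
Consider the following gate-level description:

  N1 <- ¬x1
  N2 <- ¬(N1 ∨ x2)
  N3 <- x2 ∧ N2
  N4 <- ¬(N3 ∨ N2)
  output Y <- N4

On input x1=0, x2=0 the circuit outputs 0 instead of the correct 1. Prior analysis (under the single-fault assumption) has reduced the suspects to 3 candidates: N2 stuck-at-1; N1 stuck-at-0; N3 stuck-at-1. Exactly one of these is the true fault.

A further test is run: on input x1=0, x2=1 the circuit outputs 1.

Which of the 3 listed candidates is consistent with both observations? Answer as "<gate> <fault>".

Evaluate each candidate on input x1=0, x2=1:
  N2 stuck-at-1: N1=1, N2=1 [stuck-at-1], N3=1, N4=0 → 0 — eliminated
  N1 stuck-at-0: N1=0 [stuck-at-0], N2=0, N3=0, N4=1 → 1 — matches
  N3 stuck-at-1: N1=1, N2=0, N3=1 [stuck-at-1], N4=0 → 0 — eliminated
Only N1 stuck-at-0 reproduces the observed 1.

N1 stuck-at-0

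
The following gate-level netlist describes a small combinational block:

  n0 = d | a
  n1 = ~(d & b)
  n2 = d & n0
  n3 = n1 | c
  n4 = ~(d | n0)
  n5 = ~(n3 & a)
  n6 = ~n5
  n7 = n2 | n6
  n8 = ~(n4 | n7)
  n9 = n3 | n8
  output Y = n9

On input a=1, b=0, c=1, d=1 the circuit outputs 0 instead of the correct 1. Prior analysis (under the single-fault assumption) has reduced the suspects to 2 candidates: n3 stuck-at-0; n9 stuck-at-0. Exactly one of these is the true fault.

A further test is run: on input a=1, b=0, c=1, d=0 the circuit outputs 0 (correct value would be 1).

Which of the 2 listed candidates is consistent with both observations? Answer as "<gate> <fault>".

n9 stuck-at-0

Evaluate each candidate on input a=1, b=0, c=1, d=0:
  n3 stuck-at-0: n0=1, n1=1, n2=0, n3=0 [stuck-at-0], n4=0, n5=1, n6=0, n7=0, n8=1, n9=1 → 1 — eliminated
  n9 stuck-at-0: n0=1, n1=1, n2=0, n3=1, n4=0, n5=0, n6=1, n7=1, n8=0, n9=0 [stuck-at-0] → 0 — matches
Only n9 stuck-at-0 reproduces the observed 0.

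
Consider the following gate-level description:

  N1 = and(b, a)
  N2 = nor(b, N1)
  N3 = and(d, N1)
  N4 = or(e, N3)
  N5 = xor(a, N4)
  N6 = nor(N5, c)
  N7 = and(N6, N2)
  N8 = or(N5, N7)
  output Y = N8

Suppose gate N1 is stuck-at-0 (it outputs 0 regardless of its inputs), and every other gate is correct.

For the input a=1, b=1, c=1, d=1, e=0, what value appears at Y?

Propagate with N1 forced: N1=0 [stuck-at-0], N2=0, N3=0, N4=0, N5=1, N6=0, N7=0, N8=1.
So Y = 1. (Without the fault it would be 0.)

1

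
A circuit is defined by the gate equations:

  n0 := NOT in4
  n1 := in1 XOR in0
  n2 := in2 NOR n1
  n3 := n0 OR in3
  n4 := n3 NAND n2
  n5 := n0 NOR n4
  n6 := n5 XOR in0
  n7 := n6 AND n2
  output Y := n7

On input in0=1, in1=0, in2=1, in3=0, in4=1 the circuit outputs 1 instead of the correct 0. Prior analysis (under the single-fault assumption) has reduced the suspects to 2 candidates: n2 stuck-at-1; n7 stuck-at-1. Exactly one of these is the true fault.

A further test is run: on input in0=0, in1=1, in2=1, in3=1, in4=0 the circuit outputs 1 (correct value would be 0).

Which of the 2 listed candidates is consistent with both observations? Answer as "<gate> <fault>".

n7 stuck-at-1

Evaluate each candidate on input in0=0, in1=1, in2=1, in3=1, in4=0:
  n2 stuck-at-1: n0=1, n1=1, n2=1 [stuck-at-1], n3=1, n4=0, n5=0, n6=0, n7=0 → 0 — eliminated
  n7 stuck-at-1: n0=1, n1=1, n2=0, n3=1, n4=1, n5=0, n6=0, n7=1 [stuck-at-1] → 1 — matches
Only n7 stuck-at-1 reproduces the observed 1.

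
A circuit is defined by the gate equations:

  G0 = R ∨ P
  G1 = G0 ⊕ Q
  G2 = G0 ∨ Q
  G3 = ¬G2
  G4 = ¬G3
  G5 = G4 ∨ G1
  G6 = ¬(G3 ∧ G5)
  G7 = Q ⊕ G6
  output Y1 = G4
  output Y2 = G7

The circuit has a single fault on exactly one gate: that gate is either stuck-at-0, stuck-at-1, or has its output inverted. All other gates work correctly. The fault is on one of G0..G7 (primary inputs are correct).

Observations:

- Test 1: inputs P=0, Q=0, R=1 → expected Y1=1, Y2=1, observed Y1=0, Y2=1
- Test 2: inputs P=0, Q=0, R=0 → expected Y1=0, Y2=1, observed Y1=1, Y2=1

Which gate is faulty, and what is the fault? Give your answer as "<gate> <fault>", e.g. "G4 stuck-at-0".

G0 inverted output

Fault-free values for test 1 (P=0, Q=0, R=1): G0=1, G1=1, G2=1, G3=0, G4=1, G5=1, G6=1, G7=1, giving Y1=1, Y2=1. Observed Y1=0, Y2=1.
Test 1: faults giving observed Y1=0, Y2=1 are {G0 stuck-at-0, G0 inverted output, G4 stuck-at-0, G4 inverted output}.
Test 2 (P=0, Q=0, R=0): fault-free G0=0, G1=0, G2=0, G3=1, G4=0, G5=0, G6=1, G7=1 → Y1=0, Y2=1; observed Y1=1, Y2=1. Eliminates G0 stuck-at-0, G4 stuck-at-0, G4 inverted output.
Only G0 inverted output is consistent with every test.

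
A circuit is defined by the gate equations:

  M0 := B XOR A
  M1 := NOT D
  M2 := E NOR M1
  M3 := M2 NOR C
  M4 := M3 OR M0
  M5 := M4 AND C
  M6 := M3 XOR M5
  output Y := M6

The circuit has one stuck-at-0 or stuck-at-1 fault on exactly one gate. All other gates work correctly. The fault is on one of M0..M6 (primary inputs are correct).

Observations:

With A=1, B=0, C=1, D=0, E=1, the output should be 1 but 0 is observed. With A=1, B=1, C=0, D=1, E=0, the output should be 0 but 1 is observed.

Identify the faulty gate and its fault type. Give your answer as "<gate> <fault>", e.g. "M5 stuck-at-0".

M3 stuck-at-1

Fault-free values for test 1 (A=1, B=0, C=1, D=0, E=1): M0=1, M1=1, M2=0, M3=0, M4=1, M5=1, M6=1, giving Y=1. Observed 0.
Test 1: faults giving observed 0 are {M0 stuck-at-0, M3 stuck-at-1, M4 stuck-at-0, M5 stuck-at-0, M6 stuck-at-0}.
Test 2 (A=1, B=1, C=0, D=1, E=0): fault-free M0=0, M1=0, M2=1, M3=0, M4=0, M5=0, M6=0 → 0; observed 1. Eliminates M0 stuck-at-0, M4 stuck-at-0, M5 stuck-at-0, M6 stuck-at-0.
Only M3 stuck-at-1 is consistent with every test.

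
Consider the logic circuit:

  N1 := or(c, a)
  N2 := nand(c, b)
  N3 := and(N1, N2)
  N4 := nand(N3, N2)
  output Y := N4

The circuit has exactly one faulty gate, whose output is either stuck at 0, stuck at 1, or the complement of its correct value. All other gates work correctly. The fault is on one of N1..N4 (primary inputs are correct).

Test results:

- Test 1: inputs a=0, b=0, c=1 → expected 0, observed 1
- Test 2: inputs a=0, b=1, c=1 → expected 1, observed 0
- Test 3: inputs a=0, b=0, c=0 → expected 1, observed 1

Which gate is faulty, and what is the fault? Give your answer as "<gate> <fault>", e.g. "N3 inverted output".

N2 inverted output

Fault-free values for test 1 (a=0, b=0, c=1): N1=1, N2=1, N3=1, N4=0, giving Y=0. Observed 1.
Test 1: faults giving observed 1 are {N1 stuck-at-0, N1 inverted output, N2 stuck-at-0, N2 inverted output, N3 stuck-at-0, N3 inverted output, N4 stuck-at-1, N4 inverted output}.
Test 2 (a=0, b=1, c=1): fault-free N1=1, N2=0, N3=0, N4=1 → 1; observed 0. Eliminates N1 stuck-at-0, N1 inverted output, N2 stuck-at-0, N3 stuck-at-0, N3 inverted output, N4 stuck-at-1.
Test 3 (a=0, b=0, c=0): fault-free N1=0, N2=1, N3=0, N4=1 → 1; observed 1. Eliminates N4 inverted output.
Only N2 inverted output is consistent with every test.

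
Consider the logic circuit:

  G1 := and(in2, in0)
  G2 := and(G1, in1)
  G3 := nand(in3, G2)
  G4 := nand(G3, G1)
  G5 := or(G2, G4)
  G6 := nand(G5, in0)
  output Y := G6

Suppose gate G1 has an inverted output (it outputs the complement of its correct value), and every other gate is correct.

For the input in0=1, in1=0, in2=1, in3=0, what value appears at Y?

0

Propagate with G1 forced: G1=0 [inverted output], G2=0, G3=1, G4=1, G5=1, G6=0.
So Y = 0. (Without the fault it would be 1.)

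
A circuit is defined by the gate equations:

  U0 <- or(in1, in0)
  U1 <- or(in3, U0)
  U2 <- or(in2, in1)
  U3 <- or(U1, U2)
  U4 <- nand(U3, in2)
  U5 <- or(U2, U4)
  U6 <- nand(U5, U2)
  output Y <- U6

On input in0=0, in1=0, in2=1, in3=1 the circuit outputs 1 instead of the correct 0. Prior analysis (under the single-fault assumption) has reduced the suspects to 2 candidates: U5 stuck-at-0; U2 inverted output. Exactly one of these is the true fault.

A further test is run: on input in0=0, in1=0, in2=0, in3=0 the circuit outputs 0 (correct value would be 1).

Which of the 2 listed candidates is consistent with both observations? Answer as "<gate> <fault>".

Evaluate each candidate on input in0=0, in1=0, in2=0, in3=0:
  U5 stuck-at-0: U0=0, U1=0, U2=0, U3=0, U4=1, U5=0 [stuck-at-0], U6=1 → 1 — eliminated
  U2 inverted output: U0=0, U1=0, U2=1 [inverted output], U3=1, U4=1, U5=1, U6=0 → 0 — matches
Only U2 inverted output reproduces the observed 0.

U2 inverted output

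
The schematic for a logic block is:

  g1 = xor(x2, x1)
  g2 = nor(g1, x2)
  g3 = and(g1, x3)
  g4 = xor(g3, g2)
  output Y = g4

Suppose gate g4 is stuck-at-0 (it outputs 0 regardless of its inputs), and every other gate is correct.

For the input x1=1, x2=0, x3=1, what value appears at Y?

Propagate with g4 forced: g1=1, g2=0, g3=1, g4=0 [stuck-at-0].
So Y = 0. (Without the fault it would be 1.)

0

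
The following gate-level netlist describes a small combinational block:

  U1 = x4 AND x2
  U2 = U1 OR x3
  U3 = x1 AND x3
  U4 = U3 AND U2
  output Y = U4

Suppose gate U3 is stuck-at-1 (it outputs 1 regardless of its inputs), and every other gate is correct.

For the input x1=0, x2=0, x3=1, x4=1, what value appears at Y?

Propagate with U3 forced: U1=0, U2=1, U3=1 [stuck-at-1], U4=1.
So Y = 1. (Without the fault it would be 0.)

1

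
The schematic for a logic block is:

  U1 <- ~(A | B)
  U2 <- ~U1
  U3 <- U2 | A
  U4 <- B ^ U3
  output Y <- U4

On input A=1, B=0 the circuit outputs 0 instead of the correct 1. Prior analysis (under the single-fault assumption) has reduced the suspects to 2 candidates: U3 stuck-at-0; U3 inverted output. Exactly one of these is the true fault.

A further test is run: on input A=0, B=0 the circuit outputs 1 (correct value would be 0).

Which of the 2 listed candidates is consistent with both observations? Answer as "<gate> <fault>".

Evaluate each candidate on input A=0, B=0:
  U3 stuck-at-0: U1=1, U2=0, U3=0 [stuck-at-0], U4=0 → 0 — eliminated
  U3 inverted output: U1=1, U2=0, U3=1 [inverted output], U4=1 → 1 — matches
Only U3 inverted output reproduces the observed 1.

U3 inverted output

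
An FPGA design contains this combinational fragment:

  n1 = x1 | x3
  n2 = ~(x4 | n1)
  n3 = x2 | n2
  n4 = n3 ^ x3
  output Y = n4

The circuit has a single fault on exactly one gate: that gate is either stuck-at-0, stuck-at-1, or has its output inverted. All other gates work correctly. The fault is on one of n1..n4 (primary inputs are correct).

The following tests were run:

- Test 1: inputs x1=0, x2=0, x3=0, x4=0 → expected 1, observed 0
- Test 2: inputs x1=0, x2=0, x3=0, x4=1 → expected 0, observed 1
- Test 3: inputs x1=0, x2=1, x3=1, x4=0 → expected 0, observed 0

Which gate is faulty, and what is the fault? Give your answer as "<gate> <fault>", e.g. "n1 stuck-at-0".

Fault-free values for test 1 (x1=0, x2=0, x3=0, x4=0): n1=0, n2=1, n3=1, n4=1, giving Y=1. Observed 0.
Test 1: faults giving observed 0 are {n1 stuck-at-1, n1 inverted output, n2 stuck-at-0, n2 inverted output, n3 stuck-at-0, n3 inverted output, n4 stuck-at-0, n4 inverted output}.
Test 2 (x1=0, x2=0, x3=0, x4=1): fault-free n1=0, n2=0, n3=0, n4=0 → 0; observed 1. Eliminates n1 stuck-at-1, n1 inverted output, n2 stuck-at-0, n3 stuck-at-0, n4 stuck-at-0.
Test 3 (x1=0, x2=1, x3=1, x4=0): fault-free n1=1, n2=0, n3=1, n4=0 → 0; observed 0. Eliminates n3 inverted output, n4 inverted output.
Only n2 inverted output is consistent with every test.

n2 inverted output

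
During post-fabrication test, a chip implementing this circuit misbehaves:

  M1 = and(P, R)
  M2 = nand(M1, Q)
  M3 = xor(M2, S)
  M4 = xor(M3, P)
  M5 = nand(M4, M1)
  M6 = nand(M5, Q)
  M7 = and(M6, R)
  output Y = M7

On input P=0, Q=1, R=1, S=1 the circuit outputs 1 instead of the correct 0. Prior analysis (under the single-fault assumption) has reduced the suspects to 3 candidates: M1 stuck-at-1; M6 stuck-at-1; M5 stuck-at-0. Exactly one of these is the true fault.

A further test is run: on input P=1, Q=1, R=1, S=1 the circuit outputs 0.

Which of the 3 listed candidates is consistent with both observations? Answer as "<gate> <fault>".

Evaluate each candidate on input P=1, Q=1, R=1, S=1:
  M1 stuck-at-1: M1=1 [stuck-at-1], M2=0, M3=1, M4=0, M5=1, M6=0, M7=0 → 0 — matches
  M6 stuck-at-1: M1=1, M2=0, M3=1, M4=0, M5=1, M6=1 [stuck-at-1], M7=1 → 1 — eliminated
  M5 stuck-at-0: M1=1, M2=0, M3=1, M4=0, M5=0 [stuck-at-0], M6=1, M7=1 → 1 — eliminated
Only M1 stuck-at-1 reproduces the observed 0.

M1 stuck-at-1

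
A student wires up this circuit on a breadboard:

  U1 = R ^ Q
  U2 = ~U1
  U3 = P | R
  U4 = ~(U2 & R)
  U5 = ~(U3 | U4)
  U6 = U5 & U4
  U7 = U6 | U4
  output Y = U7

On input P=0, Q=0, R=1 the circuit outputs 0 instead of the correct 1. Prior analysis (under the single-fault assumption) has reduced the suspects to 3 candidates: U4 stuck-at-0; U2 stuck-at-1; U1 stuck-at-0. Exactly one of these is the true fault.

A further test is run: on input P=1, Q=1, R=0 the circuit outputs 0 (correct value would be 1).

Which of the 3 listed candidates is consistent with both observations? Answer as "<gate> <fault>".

U4 stuck-at-0

Evaluate each candidate on input P=1, Q=1, R=0:
  U4 stuck-at-0: U1=1, U2=0, U3=1, U4=0 [stuck-at-0], U5=0, U6=0, U7=0 → 0 — matches
  U2 stuck-at-1: U1=1, U2=1 [stuck-at-1], U3=1, U4=1, U5=0, U6=0, U7=1 → 1 — eliminated
  U1 stuck-at-0: U1=0 [stuck-at-0], U2=1, U3=1, U4=1, U5=0, U6=0, U7=1 → 1 — eliminated
Only U4 stuck-at-0 reproduces the observed 0.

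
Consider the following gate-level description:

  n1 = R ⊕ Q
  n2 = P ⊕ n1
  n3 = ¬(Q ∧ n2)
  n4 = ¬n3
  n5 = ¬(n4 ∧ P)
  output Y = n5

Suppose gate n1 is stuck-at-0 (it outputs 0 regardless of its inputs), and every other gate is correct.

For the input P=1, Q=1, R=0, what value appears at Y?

0

Propagate with n1 forced: n1=0 [stuck-at-0], n2=1, n3=0, n4=1, n5=0.
So Y = 0. (Without the fault it would be 1.)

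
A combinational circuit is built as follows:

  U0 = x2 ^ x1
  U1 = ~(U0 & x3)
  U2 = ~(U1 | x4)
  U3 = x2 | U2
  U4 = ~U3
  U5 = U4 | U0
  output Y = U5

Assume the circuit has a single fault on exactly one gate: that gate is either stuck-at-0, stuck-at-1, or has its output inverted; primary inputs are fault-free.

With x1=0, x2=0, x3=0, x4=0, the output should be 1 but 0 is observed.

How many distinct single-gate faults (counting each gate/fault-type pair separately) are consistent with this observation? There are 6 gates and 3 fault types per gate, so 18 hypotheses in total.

Fault-free: U0=0, U1=1, U2=0, U3=0, U4=1, U5=1 → 1. Observed 0.
  U0: none of the 3 fault types match ✗
  U1: stuck-at-0, inverted output ✓; others ✗
  U2: stuck-at-1, inverted output ✓; others ✗
  U3: stuck-at-1, inverted output ✓; others ✗
  U4: stuck-at-0, inverted output ✓; others ✗
  U5: stuck-at-0, inverted output ✓; others ✗
Consistent faults: {U1 stuck-at-0, U1 inverted output, U2 stuck-at-1, U2 inverted output, U3 stuck-at-1, U3 inverted output, U4 stuck-at-0, U4 inverted output, U5 stuck-at-0, U5 inverted output} — 10 in all.

10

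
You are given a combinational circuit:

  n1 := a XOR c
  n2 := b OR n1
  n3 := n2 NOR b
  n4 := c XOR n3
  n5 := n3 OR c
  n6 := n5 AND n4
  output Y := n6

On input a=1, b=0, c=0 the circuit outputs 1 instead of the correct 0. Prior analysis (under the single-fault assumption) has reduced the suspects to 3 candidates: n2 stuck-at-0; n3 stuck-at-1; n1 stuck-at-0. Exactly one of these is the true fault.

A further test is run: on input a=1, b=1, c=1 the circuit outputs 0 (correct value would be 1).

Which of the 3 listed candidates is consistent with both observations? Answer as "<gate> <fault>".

n3 stuck-at-1

Evaluate each candidate on input a=1, b=1, c=1:
  n2 stuck-at-0: n1=0, n2=0 [stuck-at-0], n3=0, n4=1, n5=1, n6=1 → 1 — eliminated
  n3 stuck-at-1: n1=0, n2=1, n3=1 [stuck-at-1], n4=0, n5=1, n6=0 → 0 — matches
  n1 stuck-at-0: n1=0 [stuck-at-0], n2=1, n3=0, n4=1, n5=1, n6=1 → 1 — eliminated
Only n3 stuck-at-1 reproduces the observed 0.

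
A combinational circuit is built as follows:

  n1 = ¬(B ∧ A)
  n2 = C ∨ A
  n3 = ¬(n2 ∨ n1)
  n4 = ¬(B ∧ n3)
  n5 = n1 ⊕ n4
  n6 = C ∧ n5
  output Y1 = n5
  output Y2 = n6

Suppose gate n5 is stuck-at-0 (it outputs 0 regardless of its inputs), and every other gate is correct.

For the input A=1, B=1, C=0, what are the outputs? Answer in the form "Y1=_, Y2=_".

Propagate with n5 forced: n1=0, n2=1, n3=0, n4=1, n5=0 [stuck-at-0], n6=0.
So the outputs are Y1=0, Y2=0. (Without the fault they would be Y1=1, Y2=0.)

Y1=0, Y2=0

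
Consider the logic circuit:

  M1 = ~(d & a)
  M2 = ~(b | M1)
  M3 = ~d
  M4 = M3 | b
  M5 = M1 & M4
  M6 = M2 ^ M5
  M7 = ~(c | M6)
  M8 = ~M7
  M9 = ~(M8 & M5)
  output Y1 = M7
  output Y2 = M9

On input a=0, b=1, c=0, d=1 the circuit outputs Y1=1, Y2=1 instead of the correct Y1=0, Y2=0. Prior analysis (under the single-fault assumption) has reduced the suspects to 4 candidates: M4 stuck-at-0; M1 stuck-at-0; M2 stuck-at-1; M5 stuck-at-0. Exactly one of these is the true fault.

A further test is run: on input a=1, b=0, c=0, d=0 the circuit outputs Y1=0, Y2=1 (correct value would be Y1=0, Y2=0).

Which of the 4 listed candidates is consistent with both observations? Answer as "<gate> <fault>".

Evaluate each candidate on input a=1, b=0, c=0, d=0:
  M4 stuck-at-0: M1=1, M2=0, M3=1, M4=0 [stuck-at-0], M5=0, M6=0, M7=1, M8=0, M9=1 → Y1=1, Y2=1 — eliminated
  M1 stuck-at-0: M1=0 [stuck-at-0], M2=1, M3=1, M4=1, M5=0, M6=1, M7=0, M8=1, M9=1 → Y1=0, Y2=1 — matches
  M2 stuck-at-1: M1=1, M2=1 [stuck-at-1], M3=1, M4=1, M5=1, M6=0, M7=1, M8=0, M9=1 → Y1=1, Y2=1 — eliminated
  M5 stuck-at-0: M1=1, M2=0, M3=1, M4=1, M5=0 [stuck-at-0], M6=0, M7=1, M8=0, M9=1 → Y1=1, Y2=1 — eliminated
Only M1 stuck-at-0 reproduces the observed Y1=0, Y2=1.

M1 stuck-at-0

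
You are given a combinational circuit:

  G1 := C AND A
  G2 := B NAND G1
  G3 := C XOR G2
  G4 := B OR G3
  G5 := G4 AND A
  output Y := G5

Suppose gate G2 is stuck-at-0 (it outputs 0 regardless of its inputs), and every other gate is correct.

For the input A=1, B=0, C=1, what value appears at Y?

Propagate with G2 forced: G1=1, G2=0 [stuck-at-0], G3=1, G4=1, G5=1.
So Y = 1. (Without the fault it would be 0.)

1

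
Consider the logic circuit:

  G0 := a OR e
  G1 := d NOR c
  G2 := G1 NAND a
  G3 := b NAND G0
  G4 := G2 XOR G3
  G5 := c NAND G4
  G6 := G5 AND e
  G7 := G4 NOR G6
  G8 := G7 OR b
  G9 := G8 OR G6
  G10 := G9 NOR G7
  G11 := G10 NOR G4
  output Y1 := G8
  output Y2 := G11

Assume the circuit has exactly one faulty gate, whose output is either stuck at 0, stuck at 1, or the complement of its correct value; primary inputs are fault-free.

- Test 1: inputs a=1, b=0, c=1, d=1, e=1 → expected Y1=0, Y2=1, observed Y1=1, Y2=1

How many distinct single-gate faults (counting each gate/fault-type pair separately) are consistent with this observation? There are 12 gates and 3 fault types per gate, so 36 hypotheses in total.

8

Fault-free: G0=1, G1=0, G2=1, G3=1, G4=0, G5=1, G6=1, G7=0, G8=0, G9=1, G10=0, G11=1 → Y1=0, Y2=1. Observed Y1=1, Y2=1.
  G0: none of the 3 fault types match ✗
  G1: none of the 3 fault types match ✗
  G2: none of the 3 fault types match ✗
  G3: none of the 3 fault types match ✗
  G4: none of the 3 fault types match ✗
  G5: stuck-at-0, inverted output ✓; others ✗
  G6: stuck-at-0, inverted output ✓; others ✗
  G7: stuck-at-1, inverted output ✓; others ✗
  G8: stuck-at-1, inverted output ✓; others ✗
  G9: none of the 3 fault types match ✗
  G10: none of the 3 fault types match ✗
  G11: none of the 3 fault types match ✗
Consistent faults: {G5 stuck-at-0, G5 inverted output, G6 stuck-at-0, G6 inverted output, G7 stuck-at-1, G7 inverted output, G8 stuck-at-1, G8 inverted output} — 8 in all.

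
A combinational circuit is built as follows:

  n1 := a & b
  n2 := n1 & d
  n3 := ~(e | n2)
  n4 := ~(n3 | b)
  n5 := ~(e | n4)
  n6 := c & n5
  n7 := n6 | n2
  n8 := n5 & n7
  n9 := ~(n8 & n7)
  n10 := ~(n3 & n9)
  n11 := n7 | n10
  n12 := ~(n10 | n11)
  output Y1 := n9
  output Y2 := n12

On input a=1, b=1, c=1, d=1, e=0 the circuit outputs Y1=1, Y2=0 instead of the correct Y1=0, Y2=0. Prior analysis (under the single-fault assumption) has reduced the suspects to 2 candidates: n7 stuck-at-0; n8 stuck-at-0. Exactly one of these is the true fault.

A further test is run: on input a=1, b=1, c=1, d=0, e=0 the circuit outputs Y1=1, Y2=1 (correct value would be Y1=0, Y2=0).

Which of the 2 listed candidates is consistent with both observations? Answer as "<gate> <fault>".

Evaluate each candidate on input a=1, b=1, c=1, d=0, e=0:
  n7 stuck-at-0: n1=1, n2=0, n3=1, n4=0, n5=1, n6=1, n7=0 [stuck-at-0], n8=0, n9=1, n10=0, n11=0, n12=1 → Y1=1, Y2=1 — matches
  n8 stuck-at-0: n1=1, n2=0, n3=1, n4=0, n5=1, n6=1, n7=1, n8=0 [stuck-at-0], n9=1, n10=0, n11=1, n12=0 → Y1=1, Y2=0 — eliminated
Only n7 stuck-at-0 reproduces the observed Y1=1, Y2=1.

n7 stuck-at-0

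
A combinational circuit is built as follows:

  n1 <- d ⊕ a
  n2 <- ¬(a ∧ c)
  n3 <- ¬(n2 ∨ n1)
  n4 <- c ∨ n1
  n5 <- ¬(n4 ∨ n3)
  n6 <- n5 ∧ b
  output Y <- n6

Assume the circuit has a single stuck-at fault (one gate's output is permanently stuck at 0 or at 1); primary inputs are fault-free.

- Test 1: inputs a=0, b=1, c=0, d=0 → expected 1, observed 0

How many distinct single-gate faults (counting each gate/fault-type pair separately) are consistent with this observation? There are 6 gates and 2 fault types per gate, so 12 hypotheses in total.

Fault-free: n1=0, n2=1, n3=0, n4=0, n5=1, n6=1 → 1. Observed 0.
  n1 stuck-at-0: output 1 ✗
  n1 stuck-at-1: output 0 ✓
  n2 stuck-at-0: output 0 ✓
  n2 stuck-at-1: output 1 ✗
  n3 stuck-at-0: output 1 ✗
  n3 stuck-at-1: output 0 ✓
  n4 stuck-at-0: output 1 ✗
  n4 stuck-at-1: output 0 ✓
  n5 stuck-at-0: output 0 ✓
  n5 stuck-at-1: output 1 ✗
  n6 stuck-at-0: output 0 ✓
  n6 stuck-at-1: output 1 ✗
Consistent faults: {n1 stuck-at-1, n2 stuck-at-0, n3 stuck-at-1, n4 stuck-at-1, n5 stuck-at-0, n6 stuck-at-0} — 6 in all.

6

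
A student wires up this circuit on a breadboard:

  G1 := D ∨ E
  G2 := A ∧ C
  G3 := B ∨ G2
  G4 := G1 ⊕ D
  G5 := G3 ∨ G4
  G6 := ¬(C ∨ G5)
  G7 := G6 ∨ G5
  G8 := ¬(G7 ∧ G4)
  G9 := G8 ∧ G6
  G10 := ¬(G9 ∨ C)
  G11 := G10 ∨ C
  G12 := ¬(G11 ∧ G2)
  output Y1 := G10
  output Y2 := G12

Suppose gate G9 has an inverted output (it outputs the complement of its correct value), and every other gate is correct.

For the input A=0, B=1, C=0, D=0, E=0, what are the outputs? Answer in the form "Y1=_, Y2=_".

Y1=0, Y2=1

Propagate with G9 forced: G1=0, G2=0, G3=1, G4=0, G5=1, G6=0, G7=1, G8=1, G9=1 [inverted output], G10=0, G11=0, G12=1.
So the outputs are Y1=0, Y2=1. (Without the fault they would be Y1=1, Y2=1.)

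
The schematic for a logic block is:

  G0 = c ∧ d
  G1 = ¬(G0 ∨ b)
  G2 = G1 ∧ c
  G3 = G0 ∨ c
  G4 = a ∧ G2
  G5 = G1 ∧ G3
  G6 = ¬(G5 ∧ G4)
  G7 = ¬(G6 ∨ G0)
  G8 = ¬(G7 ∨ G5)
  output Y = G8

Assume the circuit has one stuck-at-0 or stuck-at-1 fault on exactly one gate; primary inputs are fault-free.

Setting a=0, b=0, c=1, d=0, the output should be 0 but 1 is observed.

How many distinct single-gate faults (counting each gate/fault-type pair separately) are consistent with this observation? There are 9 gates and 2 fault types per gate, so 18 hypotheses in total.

Fault-free: G0=0, G1=1, G2=1, G3=1, G4=0, G5=1, G6=1, G7=0, G8=0 → 0. Observed 1.
  G0: stuck-at-1 ✓; others ✗
  G1: stuck-at-0 ✓; others ✗
  G2: none of the 2 fault types match ✗
  G3: stuck-at-0 ✓; others ✗
  G4: none of the 2 fault types match ✗
  G5: stuck-at-0 ✓; others ✗
  G6: none of the 2 fault types match ✗
  G7: none of the 2 fault types match ✗
  G8: stuck-at-1 ✓; others ✗
Consistent faults: {G0 stuck-at-1, G1 stuck-at-0, G3 stuck-at-0, G5 stuck-at-0, G8 stuck-at-1} — 5 in all.

5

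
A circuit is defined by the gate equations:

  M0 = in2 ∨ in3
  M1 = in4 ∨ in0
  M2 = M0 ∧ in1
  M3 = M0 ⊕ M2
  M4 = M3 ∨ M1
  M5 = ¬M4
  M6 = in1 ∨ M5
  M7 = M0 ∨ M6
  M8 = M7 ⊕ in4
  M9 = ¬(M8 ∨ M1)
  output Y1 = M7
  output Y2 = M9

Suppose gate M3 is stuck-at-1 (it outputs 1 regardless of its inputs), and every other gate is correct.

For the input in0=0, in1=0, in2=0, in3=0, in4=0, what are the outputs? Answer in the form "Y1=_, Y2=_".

Propagate with M3 forced: M0=0, M1=0, M2=0, M3=1 [stuck-at-1], M4=1, M5=0, M6=0, M7=0, M8=0, M9=1.
So the outputs are Y1=0, Y2=1. (Without the fault they would be Y1=1, Y2=0.)

Y1=0, Y2=1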